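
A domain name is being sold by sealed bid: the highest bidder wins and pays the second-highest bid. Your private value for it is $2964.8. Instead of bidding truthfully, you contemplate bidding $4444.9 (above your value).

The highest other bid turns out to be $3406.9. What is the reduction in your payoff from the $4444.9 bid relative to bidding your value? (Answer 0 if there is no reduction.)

$442.1

Bidding your value $2964.8: you lose (since $2964.8 < $3406.9). Payoff $0.
Bidding $4444.9: you win and pay $3406.9. Payoff $2964.8 − $3406.9 = −$442.1.
The competing bid $3406.9 lies between your value and your inflated bid, so overbidding wins an item priced above your value.
Loss from deviating = $0 − (−$442.1) = $442.1.
Truthful bidding weakly dominates here: raising your bid can only win items priced above your value, and lowering it can only forfeit items priced below.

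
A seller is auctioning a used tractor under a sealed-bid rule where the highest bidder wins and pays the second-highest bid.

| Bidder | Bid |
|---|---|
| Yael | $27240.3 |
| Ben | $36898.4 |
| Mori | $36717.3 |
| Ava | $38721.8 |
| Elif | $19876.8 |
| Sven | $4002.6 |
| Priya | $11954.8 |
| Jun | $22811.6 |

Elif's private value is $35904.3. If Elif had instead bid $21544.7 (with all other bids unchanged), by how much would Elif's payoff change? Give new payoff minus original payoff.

$0

The highest bid among the other bidders is $38721.8; Elif's bid doesn't change that.
Original bid $19876.8: Elif is not highest (top rival bid is $38721.8); payoff $0.
Alternative bid $21544.7: Elif is not highest (top rival bid is $38721.8); payoff $0.
Change in payoff = $0 − ($0) = $0.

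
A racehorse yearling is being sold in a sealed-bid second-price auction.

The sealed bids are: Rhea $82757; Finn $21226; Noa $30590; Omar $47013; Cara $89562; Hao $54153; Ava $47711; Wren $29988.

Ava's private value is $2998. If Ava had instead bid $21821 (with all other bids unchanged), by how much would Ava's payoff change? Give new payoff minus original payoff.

The highest bid among the other bidders is $89562; Ava's bid doesn't change that.
Original bid $47711: Ava is not highest (top rival bid is $89562); payoff $0.
Alternative bid $21821: Ava is not highest (top rival bid is $89562); payoff $0.
Change in payoff = $0 − ($0) = $0.

$0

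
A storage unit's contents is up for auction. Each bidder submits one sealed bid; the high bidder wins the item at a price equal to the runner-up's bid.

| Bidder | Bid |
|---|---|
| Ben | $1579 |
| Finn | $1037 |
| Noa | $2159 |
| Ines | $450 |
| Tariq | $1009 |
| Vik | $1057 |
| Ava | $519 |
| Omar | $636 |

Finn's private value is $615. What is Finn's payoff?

Highest bid: Noa at $2159, so Noa wins.
Second-highest bid: Ben at $1579 — that is the price the winner pays.
Finn did not win, so Finn pays nothing and receives nothing: payoff $0.

$0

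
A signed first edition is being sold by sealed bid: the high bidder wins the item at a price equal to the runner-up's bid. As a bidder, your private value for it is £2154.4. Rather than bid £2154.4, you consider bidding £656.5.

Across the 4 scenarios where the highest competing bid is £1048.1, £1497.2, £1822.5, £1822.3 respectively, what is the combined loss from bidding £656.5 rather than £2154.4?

The deviation costs you only when the competing bid falls strictly between £656.5 and £2154.4; elsewhere both bids give the same outcome.
£1048.1: truthful payoff £1106.3, deviation payoff £0 → loss £1106.3.
£1497.2: truthful payoff £657.2, deviation payoff £0 → loss £657.2.
£1822.5: truthful payoff £331.9, deviation payoff £0 → loss £331.9.
£1822.3: truthful payoff £332.1, deviation payoff £0 → loss £332.1.
Total loss = £1106.3 + £657.2 + £331.9 + £332.1 = £2427.5.

£2427.5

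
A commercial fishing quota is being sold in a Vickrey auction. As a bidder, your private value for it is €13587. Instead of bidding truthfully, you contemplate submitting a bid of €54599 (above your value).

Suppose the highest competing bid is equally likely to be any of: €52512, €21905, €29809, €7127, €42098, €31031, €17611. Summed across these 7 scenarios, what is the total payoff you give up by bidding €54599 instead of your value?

€113444

The deviation costs you only when the competing bid falls strictly between €13587 and €54599; elsewhere both bids give the same outcome.
€52512: truthful payoff €0, deviation payoff −€38925 → loss €38925.
€21905: truthful payoff €0, deviation payoff −€8318 → loss €8318.
€29809: truthful payoff €0, deviation payoff −€16222 → loss €16222.
€7127: outcomes coincide → loss €0.
€42098: truthful payoff €0, deviation payoff −€28511 → loss €28511.
€31031: truthful payoff €0, deviation payoff −€17444 → loss €17444.
€17611: truthful payoff €0, deviation payoff −€4024 → loss €4024.
Total loss = €38925 + €8318 + €16222 + €28511 + €17444 + €4024 = €113444.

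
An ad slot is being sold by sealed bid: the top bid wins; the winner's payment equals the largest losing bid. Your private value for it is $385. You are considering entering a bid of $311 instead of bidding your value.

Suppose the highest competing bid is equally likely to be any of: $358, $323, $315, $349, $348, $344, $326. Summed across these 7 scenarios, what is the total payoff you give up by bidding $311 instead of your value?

The deviation costs you only when the competing bid falls strictly between $311 and $385; elsewhere both bids give the same outcome.
$358: truthful payoff $27, deviation payoff $0 → loss $27.
$323: truthful payoff $62, deviation payoff $0 → loss $62.
$315: truthful payoff $70, deviation payoff $0 → loss $70.
$349: truthful payoff $36, deviation payoff $0 → loss $36.
$348: truthful payoff $37, deviation payoff $0 → loss $37.
$344: truthful payoff $41, deviation payoff $0 → loss $41.
$326: truthful payoff $59, deviation payoff $0 → loss $59.
Total loss = $27 + $62 + $70 + $36 + $37 + $41 + $59 = $332.

$332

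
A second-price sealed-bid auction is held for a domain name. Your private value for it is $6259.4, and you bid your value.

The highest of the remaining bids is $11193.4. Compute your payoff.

$0

Your bid $6259.4 is below the highest competing bid $11193.4, so you lose.
A losing bidder pays nothing and receives nothing: payoff = $0.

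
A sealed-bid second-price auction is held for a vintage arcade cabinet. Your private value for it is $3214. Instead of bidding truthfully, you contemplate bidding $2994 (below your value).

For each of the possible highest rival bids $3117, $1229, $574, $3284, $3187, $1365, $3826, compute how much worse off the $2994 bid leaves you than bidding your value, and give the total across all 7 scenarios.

The deviation costs you only when the competing bid falls strictly between $2994 and $3214; elsewhere both bids give the same outcome.
$3117: truthful payoff $97, deviation payoff $0 → loss $97.
$1229: outcomes coincide → loss $0.
$574: outcomes coincide → loss $0.
$3284: outcomes coincide → loss $0.
$3187: truthful payoff $27, deviation payoff $0 → loss $27.
$1365: outcomes coincide → loss $0.
$3826: outcomes coincide → loss $0.
Total loss = $97 + $27 = $124.
Truthful bidding weakly dominates here: raising your bid can only win items priced above your value, and lowering it can only forfeit items priced below.

$124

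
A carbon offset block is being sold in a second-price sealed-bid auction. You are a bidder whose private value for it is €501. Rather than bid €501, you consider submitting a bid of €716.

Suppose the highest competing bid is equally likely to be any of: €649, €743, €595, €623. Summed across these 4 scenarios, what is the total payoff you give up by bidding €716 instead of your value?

€364

The deviation costs you only when the competing bid falls strictly between €501 and €716; elsewhere both bids give the same outcome.
€649: truthful payoff €0, deviation payoff −€148 → loss €148.
€743: outcomes coincide → loss €0.
€595: truthful payoff €0, deviation payoff −€94 → loss €94.
€623: truthful payoff €0, deviation payoff −€122 → loss €122.
Total loss = €148 + €94 + €122 = €364.
In a second-price auction your bid sets only whether you win, not what you pay, so bidding your true value is weakly dominant.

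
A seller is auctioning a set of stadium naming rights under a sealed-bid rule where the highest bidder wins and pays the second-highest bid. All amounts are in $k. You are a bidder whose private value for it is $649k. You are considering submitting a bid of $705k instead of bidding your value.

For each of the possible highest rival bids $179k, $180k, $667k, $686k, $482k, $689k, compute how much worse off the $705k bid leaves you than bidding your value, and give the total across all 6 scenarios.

$95k

The deviation costs you only when the competing bid falls strictly between $649k and $705k; elsewhere both bids give the same outcome.
$179k: outcomes coincide → loss $0k.
$180k: outcomes coincide → loss $0k.
$667k: truthful payoff $0k, deviation payoff −$18k → loss $18k.
$686k: truthful payoff $0k, deviation payoff −$37k → loss $37k.
$482k: outcomes coincide → loss $0k.
$689k: truthful payoff $0k, deviation payoff −$40k → loss $40k.
Total loss = $18k + $37k + $40k = $95k.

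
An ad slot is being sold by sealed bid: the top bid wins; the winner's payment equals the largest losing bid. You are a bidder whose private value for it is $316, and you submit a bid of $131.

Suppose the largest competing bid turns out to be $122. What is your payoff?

$194

Your bid $131 exceeds the highest competing bid $122, so you win.
In a second-price auction the winner pays the second-highest bid, $122.
Payoff = value − price = $316 − $122 = $194.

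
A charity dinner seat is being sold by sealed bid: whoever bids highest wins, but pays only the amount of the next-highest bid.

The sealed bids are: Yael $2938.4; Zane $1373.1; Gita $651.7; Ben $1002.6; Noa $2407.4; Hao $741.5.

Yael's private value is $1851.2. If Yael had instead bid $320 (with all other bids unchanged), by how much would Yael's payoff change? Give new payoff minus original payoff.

$556.2

The highest bid among the other bidders is $2407.4; Yael's bid doesn't change that.
Original bid $2938.4: Yael is highest, pays the top rival bid $2407.4; payoff $1851.2 − $2407.4 = −$556.2.
Alternative bid $320: Yael is not highest (top rival bid is $2407.4); payoff $0.
Change in payoff = $0 − (−$556.2) = $556.2.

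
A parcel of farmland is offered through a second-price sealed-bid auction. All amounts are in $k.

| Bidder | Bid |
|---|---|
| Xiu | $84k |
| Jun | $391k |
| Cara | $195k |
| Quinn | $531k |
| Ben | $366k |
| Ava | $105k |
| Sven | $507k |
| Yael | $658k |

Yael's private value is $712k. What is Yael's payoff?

Highest bid: Yael at $658k, so Yael wins.
Second-highest bid: Quinn at $531k — that is the price the winner pays.
Yael's payoff = value − price = $712k − $531k = $181k.

$181k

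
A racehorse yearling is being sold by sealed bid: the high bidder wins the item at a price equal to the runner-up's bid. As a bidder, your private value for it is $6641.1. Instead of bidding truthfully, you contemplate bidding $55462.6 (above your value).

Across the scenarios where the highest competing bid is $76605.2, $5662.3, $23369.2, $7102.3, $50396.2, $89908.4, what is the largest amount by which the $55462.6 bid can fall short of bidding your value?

$76605.2: same outcome either way → loss $0.
$5662.3: same outcome either way → loss $0.
$23369.2: truthful gives $0, deviation gives −$16728.1 → loss $16728.1.
$7102.3: truthful gives $0, deviation gives −$461.2 → loss $461.2.
$50396.2: truthful gives $0, deviation gives −$43755.1 → loss $43755.1.
$89908.4: same outcome either way → loss $0.
Maximum loss: $43755.1.

$43755.1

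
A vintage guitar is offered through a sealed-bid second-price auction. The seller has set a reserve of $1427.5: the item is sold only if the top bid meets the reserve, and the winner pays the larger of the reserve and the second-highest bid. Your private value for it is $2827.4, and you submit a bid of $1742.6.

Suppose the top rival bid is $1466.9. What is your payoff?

$1360.5

Your bid $1742.6 is the highest and exceeds the reserve.
Price = max(second-highest bid, reserve) = max($1466.9, $1427.5) = $1466.9.
Payoff = $2827.4 − $1466.9 = $1360.5.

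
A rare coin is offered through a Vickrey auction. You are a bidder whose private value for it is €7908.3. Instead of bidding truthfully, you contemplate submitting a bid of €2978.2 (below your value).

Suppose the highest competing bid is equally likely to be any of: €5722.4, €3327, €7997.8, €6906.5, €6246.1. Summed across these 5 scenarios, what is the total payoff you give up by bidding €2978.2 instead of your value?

The deviation costs you only when the competing bid falls strictly between €2978.2 and €7908.3; elsewhere both bids give the same outcome.
€5722.4: truthful payoff €2185.9, deviation payoff €0 → loss €2185.9.
€3327: truthful payoff €4581.3, deviation payoff €0 → loss €4581.3.
€7997.8: outcomes coincide → loss €0.
€6906.5: truthful payoff €1001.8, deviation payoff €0 → loss €1001.8.
€6246.1: truthful payoff €1662.2, deviation payoff €0 → loss €1662.2.
Total loss = €2185.9 + €4581.3 + €1001.8 + €1662.2 = €9431.2.
Truthful bidding weakly dominates here: raising your bid can only win items priced above your value, and lowering it can only forfeit items priced below.

€9431.2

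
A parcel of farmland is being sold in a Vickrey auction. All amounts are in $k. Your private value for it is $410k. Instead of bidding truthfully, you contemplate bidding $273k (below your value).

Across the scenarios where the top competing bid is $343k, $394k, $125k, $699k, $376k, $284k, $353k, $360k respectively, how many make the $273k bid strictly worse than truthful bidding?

6

The deviation hurts exactly when the highest competing bid lies strictly between $273k and $410k — underbidding then forfeits a profitable win.
$343k: inside the interval → strictly worse (loss $67k).
$394k: inside the interval → strictly worse (loss $16k).
$125k: below both → same outcome either way.
$699k: above both → same outcome either way.
$376k: inside the interval → strictly worse (loss $34k).
$284k: inside the interval → strictly worse (loss $126k).
$353k: inside the interval → strictly worse (loss $57k).
$360k: inside the interval → strictly worse (loss $50k).
Count: 6.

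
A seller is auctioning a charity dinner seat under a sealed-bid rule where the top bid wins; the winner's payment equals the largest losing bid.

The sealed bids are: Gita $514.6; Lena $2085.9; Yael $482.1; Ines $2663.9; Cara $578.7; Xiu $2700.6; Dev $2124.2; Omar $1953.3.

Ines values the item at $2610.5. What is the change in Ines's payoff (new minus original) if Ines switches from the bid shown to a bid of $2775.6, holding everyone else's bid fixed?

The highest bid among the other bidders is $2700.6; Ines's bid doesn't change that.
Original bid $2663.9: Ines is not highest (top rival bid is $2700.6); payoff $0.
Alternative bid $2775.6: Ines is highest, pays the top rival bid $2700.6; payoff $2610.5 − $2700.6 = −$90.1.
Change in payoff = −$90.1 − ($0) = −$90.1.

−$90.1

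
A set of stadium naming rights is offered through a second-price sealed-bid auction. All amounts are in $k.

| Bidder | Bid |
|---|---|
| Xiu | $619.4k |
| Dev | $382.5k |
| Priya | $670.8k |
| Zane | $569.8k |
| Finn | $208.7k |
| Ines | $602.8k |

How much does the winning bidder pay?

Highest bid: Priya at $670.8k, so Priya wins.
Second-highest bid: Xiu at $619.4k — that is the price the winner pays.

$619.4k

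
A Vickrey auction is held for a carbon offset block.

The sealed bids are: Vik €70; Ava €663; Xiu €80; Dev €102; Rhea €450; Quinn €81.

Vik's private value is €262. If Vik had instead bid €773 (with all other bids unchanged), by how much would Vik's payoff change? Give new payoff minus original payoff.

−€401

The highest bid among the other bidders is €663; Vik's bid doesn't change that.
Original bid €70: Vik is not highest (top rival bid is €663); payoff €0.
Alternative bid €773: Vik is highest, pays the top rival bid €663; payoff €262 − €663 = −€401.
Change in payoff = −€401 − (€0) = −€401.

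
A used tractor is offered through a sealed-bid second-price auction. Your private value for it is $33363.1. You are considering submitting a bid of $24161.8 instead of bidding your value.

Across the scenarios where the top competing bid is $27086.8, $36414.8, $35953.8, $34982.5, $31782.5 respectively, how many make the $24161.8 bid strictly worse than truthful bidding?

The deviation hurts exactly when the highest competing bid lies strictly between $24161.8 and $33363.1 — underbidding then forfeits a profitable win.
$27086.8: inside the interval → strictly worse (loss $6276.3).
$36414.8: above both → same outcome either way.
$35953.8: above both → same outcome either way.
$34982.5: above both → same outcome either way.
$31782.5: inside the interval → strictly worse (loss $1580.6).
Count: 2.

2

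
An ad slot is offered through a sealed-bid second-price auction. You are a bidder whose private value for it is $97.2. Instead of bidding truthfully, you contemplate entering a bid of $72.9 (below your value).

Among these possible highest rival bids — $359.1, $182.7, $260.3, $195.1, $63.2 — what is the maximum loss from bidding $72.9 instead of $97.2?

$359.1: same outcome either way → loss $0.
$182.7: same outcome either way → loss $0.
$260.3: same outcome either way → loss $0.
$195.1: same outcome either way → loss $0.
$63.2: same outcome either way → loss $0.
Maximum loss: $0.

$0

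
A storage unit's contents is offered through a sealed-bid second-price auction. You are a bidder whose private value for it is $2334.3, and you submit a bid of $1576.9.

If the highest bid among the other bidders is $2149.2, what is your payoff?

$0

Your bid $1576.9 is below the highest competing bid $2149.2, so you lose.
A losing bidder pays nothing and receives nothing: payoff = $0.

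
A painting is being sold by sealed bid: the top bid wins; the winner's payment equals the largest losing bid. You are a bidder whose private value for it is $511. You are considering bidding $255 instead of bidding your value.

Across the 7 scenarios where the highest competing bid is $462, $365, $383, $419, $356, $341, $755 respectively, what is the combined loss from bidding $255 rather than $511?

$740

The deviation costs you only when the competing bid falls strictly between $255 and $511; elsewhere both bids give the same outcome.
$462: truthful payoff $49, deviation payoff $0 → loss $49.
$365: truthful payoff $146, deviation payoff $0 → loss $146.
$383: truthful payoff $128, deviation payoff $0 → loss $128.
$419: truthful payoff $92, deviation payoff $0 → loss $92.
$356: truthful payoff $155, deviation payoff $0 → loss $155.
$341: truthful payoff $170, deviation payoff $0 → loss $170.
$755: outcomes coincide → loss $0.
Total loss = $49 + $146 + $128 + $92 + $155 + $170 = $740.
Truthful bidding weakly dominates here: raising your bid can only win items priced above your value, and lowering it can only forfeit items priced below.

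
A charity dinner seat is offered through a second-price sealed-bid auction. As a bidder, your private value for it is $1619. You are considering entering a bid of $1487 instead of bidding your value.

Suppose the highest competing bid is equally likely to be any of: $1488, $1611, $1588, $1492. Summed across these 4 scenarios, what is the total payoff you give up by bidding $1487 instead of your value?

The deviation costs you only when the competing bid falls strictly between $1487 and $1619; elsewhere both bids give the same outcome.
$1488: truthful payoff $131, deviation payoff $0 → loss $131.
$1611: truthful payoff $8, deviation payoff $0 → loss $8.
$1588: truthful payoff $31, deviation payoff $0 → loss $31.
$1492: truthful payoff $127, deviation payoff $0 → loss $127.
Total loss = $131 + $8 + $31 + $127 = $297.

$297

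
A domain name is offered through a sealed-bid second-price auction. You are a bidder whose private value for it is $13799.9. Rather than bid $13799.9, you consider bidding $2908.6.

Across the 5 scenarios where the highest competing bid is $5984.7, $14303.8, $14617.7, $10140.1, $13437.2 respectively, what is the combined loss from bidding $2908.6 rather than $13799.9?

$11837.7

The deviation costs you only when the competing bid falls strictly between $2908.6 and $13799.9; elsewhere both bids give the same outcome.
$5984.7: truthful payoff $7815.2, deviation payoff $0 → loss $7815.2.
$14303.8: outcomes coincide → loss $0.
$14617.7: outcomes coincide → loss $0.
$10140.1: truthful payoff $3659.8, deviation payoff $0 → loss $3659.8.
$13437.2: truthful payoff $362.7, deviation payoff $0 → loss $362.7.
Total loss = $7815.2 + $3659.8 + $362.7 = $11837.7.
Truthful bidding weakly dominates here: raising your bid can only win items priced above your value, and lowering it can only forfeit items priced below.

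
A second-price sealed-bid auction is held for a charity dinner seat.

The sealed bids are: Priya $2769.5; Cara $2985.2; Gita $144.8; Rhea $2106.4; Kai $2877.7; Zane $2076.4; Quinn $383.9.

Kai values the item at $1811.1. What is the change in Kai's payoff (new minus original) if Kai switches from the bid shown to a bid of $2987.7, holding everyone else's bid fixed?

The highest bid among the other bidders is $2985.2; Kai's bid doesn't change that.
Original bid $2877.7: Kai is not highest (top rival bid is $2985.2); payoff $0.
Alternative bid $2987.7: Kai is highest, pays the top rival bid $2985.2; payoff $1811.1 − $2985.2 = −$1174.1.
Change in payoff = −$1174.1 − ($0) = −$1174.1.

−$1174.1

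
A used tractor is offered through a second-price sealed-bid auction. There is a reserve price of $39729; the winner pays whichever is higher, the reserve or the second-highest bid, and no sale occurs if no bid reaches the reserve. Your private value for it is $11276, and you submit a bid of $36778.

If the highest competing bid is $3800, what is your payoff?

Your bid $36778 is the highest bid but falls below the reserve $39729, so the item goes unsold. Payoff $0.

$0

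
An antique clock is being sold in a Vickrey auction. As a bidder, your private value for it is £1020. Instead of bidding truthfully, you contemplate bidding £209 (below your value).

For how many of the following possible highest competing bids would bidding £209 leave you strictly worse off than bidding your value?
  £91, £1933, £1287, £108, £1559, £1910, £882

The deviation hurts exactly when the highest competing bid lies strictly between £209 and £1020 — underbidding then forfeits a profitable win.
£91: below both → same outcome either way.
£1933: above both → same outcome either way.
£1287: above both → same outcome either way.
£108: below both → same outcome either way.
£1559: above both → same outcome either way.
£1910: above both → same outcome either way.
£882: inside the interval → strictly worse (loss £138).
Count: 1.

1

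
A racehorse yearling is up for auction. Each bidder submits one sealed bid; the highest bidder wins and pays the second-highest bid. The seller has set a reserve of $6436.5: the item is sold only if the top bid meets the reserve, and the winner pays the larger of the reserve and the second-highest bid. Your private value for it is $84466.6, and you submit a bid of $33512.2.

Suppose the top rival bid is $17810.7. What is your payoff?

$66655.9

Your bid $33512.2 is the highest and exceeds the reserve.
Price = max(second-highest bid, reserve) = max($17810.7, $6436.5) = $17810.7.
Payoff = $84466.6 − $17810.7 = $66655.9.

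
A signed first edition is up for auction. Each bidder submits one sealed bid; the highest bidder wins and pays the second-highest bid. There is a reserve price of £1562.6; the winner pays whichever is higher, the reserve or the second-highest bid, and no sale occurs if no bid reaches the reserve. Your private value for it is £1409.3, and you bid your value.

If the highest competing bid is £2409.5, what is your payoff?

Your bid £1409.3 is below the highest competing bid £2409.5, so you lose. Payoff £0.

£0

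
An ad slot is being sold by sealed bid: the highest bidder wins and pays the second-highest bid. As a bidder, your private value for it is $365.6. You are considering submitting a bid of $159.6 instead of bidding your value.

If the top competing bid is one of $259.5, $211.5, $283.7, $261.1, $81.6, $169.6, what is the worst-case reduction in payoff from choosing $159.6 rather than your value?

$196

$259.5: truthful gives $106.1, deviation gives $0 → loss $106.1.
$211.5: truthful gives $154.1, deviation gives $0 → loss $154.1.
$283.7: truthful gives $81.9, deviation gives $0 → loss $81.9.
$261.1: truthful gives $104.5, deviation gives $0 → loss $104.5.
$81.6: same outcome either way → loss $0.
$169.6: truthful gives $196, deviation gives $0 → loss $196.
Maximum loss: $196.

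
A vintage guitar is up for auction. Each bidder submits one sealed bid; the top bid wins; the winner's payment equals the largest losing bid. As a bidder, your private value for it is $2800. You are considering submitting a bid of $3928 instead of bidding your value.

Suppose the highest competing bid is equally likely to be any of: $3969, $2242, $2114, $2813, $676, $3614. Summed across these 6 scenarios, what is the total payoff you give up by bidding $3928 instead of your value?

$827

The deviation costs you only when the competing bid falls strictly between $2800 and $3928; elsewhere both bids give the same outcome.
$3969: outcomes coincide → loss $0.
$2242: outcomes coincide → loss $0.
$2114: outcomes coincide → loss $0.
$2813: truthful payoff $0, deviation payoff −$13 → loss $13.
$676: outcomes coincide → loss $0.
$3614: truthful payoff $0, deviation payoff −$814 → loss $814.
Total loss = $13 + $814 = $827.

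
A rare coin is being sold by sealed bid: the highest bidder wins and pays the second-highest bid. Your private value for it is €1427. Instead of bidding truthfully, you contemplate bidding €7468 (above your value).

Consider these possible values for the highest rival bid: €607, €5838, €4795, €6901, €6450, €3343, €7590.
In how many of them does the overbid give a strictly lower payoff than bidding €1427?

The deviation hurts exactly when the highest competing bid lies strictly between €1427 and €7468 — overbidding then wins at a price above your value.
€607: below both → same outcome either way.
€5838: inside the interval → strictly worse (loss €4411).
€4795: inside the interval → strictly worse (loss €3368).
€6901: inside the interval → strictly worse (loss €5474).
€6450: inside the interval → strictly worse (loss €5023).
€3343: inside the interval → strictly worse (loss €1916).
€7590: above both → same outcome either way.
Count: 5.

5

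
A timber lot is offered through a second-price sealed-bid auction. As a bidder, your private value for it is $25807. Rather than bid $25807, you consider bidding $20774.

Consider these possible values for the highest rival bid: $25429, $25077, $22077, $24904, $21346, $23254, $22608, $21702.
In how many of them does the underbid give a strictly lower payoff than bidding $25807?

The deviation hurts exactly when the highest competing bid lies strictly between $20774 and $25807 — underbidding then forfeits a profitable win.
$25429: inside the interval → strictly worse (loss $378).
$25077: inside the interval → strictly worse (loss $730).
$22077: inside the interval → strictly worse (loss $3730).
$24904: inside the interval → strictly worse (loss $903).
$21346: inside the interval → strictly worse (loss $4461).
$23254: inside the interval → strictly worse (loss $2553).
$22608: inside the interval → strictly worse (loss $3199).
$21702: inside the interval → strictly worse (loss $4105).
Count: 8.

8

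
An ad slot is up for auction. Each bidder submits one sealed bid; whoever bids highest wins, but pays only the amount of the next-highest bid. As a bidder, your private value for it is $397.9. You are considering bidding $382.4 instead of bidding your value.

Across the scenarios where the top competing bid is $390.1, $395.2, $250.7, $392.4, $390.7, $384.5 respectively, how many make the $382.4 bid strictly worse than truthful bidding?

The deviation hurts exactly when the highest competing bid lies strictly between $382.4 and $397.9 — underbidding then forfeits a profitable win.
$390.1: inside the interval → strictly worse (loss $7.8).
$395.2: inside the interval → strictly worse (loss $2.7).
$250.7: below both → same outcome either way.
$392.4: inside the interval → strictly worse (loss $5.5).
$390.7: inside the interval → strictly worse (loss $7.2).
$384.5: inside the interval → strictly worse (loss $13.4).
Count: 5.

5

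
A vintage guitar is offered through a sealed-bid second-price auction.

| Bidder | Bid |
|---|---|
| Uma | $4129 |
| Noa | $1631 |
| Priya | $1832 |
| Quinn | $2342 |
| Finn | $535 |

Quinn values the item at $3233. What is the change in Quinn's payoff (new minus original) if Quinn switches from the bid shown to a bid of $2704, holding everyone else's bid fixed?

The highest bid among the other bidders is $4129; Quinn's bid doesn't change that.
Original bid $2342: Quinn is not highest (top rival bid is $4129); payoff $0.
Alternative bid $2704: Quinn is not highest (top rival bid is $4129); payoff $0.
Change in payoff = $0 − ($0) = $0.

$0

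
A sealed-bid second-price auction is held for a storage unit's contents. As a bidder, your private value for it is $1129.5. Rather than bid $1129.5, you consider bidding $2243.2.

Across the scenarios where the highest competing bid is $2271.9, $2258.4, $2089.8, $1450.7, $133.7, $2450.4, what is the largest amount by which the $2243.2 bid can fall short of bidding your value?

$2271.9: same outcome either way → loss $0.
$2258.4: same outcome either way → loss $0.
$2089.8: truthful gives $0, deviation gives −$960.3 → loss $960.3.
$1450.7: truthful gives $0, deviation gives −$321.2 → loss $321.2.
$133.7: same outcome either way → loss $0.
$2450.4: same outcome either way → loss $0.
Maximum loss: $960.3.

$960.3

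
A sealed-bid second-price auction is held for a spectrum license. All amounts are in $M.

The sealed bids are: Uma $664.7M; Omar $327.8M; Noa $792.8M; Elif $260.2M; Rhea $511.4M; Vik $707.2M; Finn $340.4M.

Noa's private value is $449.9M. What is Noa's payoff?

Highest bid: Noa at $792.8M, so Noa wins.
Second-highest bid: Vik at $707.2M — that is the price the winner pays.
Noa's payoff = value − price = $449.9M − $707.2M = −$257.3M.

−$257.3M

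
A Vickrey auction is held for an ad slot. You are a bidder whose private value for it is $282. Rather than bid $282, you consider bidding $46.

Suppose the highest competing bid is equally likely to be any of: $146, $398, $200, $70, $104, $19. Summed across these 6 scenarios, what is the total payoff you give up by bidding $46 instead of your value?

The deviation costs you only when the competing bid falls strictly between $46 and $282; elsewhere both bids give the same outcome.
$146: truthful payoff $136, deviation payoff $0 → loss $136.
$398: outcomes coincide → loss $0.
$200: truthful payoff $82, deviation payoff $0 → loss $82.
$70: truthful payoff $212, deviation payoff $0 → loss $212.
$104: truthful payoff $178, deviation payoff $0 → loss $178.
$19: outcomes coincide → loss $0.
Total loss = $136 + $82 + $212 + $178 = $608.
Truthful bidding weakly dominates here: raising your bid can only win items priced above your value, and lowering it can only forfeit items priced below.

$608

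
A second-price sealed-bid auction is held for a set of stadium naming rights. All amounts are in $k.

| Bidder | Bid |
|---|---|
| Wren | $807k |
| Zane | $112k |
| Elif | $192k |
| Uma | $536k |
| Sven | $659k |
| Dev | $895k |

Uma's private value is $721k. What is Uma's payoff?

Highest bid: Dev at $895k, so Dev wins.
Second-highest bid: Wren at $807k — that is the price the winner pays.
Uma did not win, so Uma pays nothing and receives nothing: payoff $0k.

$0k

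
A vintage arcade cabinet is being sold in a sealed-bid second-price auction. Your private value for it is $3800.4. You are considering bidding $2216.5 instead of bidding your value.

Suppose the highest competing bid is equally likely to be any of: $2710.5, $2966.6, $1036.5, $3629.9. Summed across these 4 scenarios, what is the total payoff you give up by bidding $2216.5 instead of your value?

$2094.2

The deviation costs you only when the competing bid falls strictly between $2216.5 and $3800.4; elsewhere both bids give the same outcome.
$2710.5: truthful payoff $1089.9, deviation payoff $0 → loss $1089.9.
$2966.6: truthful payoff $833.8, deviation payoff $0 → loss $833.8.
$1036.5: outcomes coincide → loss $0.
$3629.9: truthful payoff $170.5, deviation payoff $0 → loss $170.5.
Total loss = $1089.9 + $833.8 + $170.5 = $2094.2.
In a second-price auction your bid sets only whether you win, not what you pay, so bidding your true value is weakly dominant.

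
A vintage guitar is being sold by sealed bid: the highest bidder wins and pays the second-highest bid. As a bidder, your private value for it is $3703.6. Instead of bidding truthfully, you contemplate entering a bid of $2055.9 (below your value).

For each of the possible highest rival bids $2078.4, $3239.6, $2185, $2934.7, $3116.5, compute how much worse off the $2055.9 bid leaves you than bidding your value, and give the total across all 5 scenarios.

The deviation costs you only when the competing bid falls strictly between $2055.9 and $3703.6; elsewhere both bids give the same outcome.
$2078.4: truthful payoff $1625.2, deviation payoff $0 → loss $1625.2.
$3239.6: truthful payoff $464, deviation payoff $0 → loss $464.
$2185: truthful payoff $1518.6, deviation payoff $0 → loss $1518.6.
$2934.7: truthful payoff $768.9, deviation payoff $0 → loss $768.9.
$3116.5: truthful payoff $587.1, deviation payoff $0 → loss $587.1.
Total loss = $1625.2 + $464 + $1518.6 + $768.9 + $587.1 = $4963.8.

$4963.8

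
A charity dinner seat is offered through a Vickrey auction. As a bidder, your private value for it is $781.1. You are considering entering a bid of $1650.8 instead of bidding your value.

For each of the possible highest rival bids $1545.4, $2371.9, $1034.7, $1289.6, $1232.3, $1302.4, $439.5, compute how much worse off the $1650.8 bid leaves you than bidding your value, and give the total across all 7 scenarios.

The deviation costs you only when the competing bid falls strictly between $781.1 and $1650.8; elsewhere both bids give the same outcome.
$1545.4: truthful payoff $0, deviation payoff −$764.3 → loss $764.3.
$2371.9: outcomes coincide → loss $0.
$1034.7: truthful payoff $0, deviation payoff −$253.6 → loss $253.6.
$1289.6: truthful payoff $0, deviation payoff −$508.5 → loss $508.5.
$1232.3: truthful payoff $0, deviation payoff −$451.2 → loss $451.2.
$1302.4: truthful payoff $0, deviation payoff −$521.3 → loss $521.3.
$439.5: outcomes coincide → loss $0.
Total loss = $764.3 + $253.6 + $508.5 + $451.2 + $521.3 = $2498.9.

$2498.9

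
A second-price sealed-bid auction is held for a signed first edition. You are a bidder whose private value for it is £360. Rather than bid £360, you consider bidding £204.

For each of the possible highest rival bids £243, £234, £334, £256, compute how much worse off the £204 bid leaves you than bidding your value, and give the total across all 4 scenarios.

The deviation costs you only when the competing bid falls strictly between £204 and £360; elsewhere both bids give the same outcome.
£243: truthful payoff £117, deviation payoff £0 → loss £117.
£234: truthful payoff £126, deviation payoff £0 → loss £126.
£334: truthful payoff £26, deviation payoff £0 → loss £26.
£256: truthful payoff £104, deviation payoff £0 → loss £104.
Total loss = £117 + £126 + £26 + £104 = £373.
Truthful bidding weakly dominates here: raising your bid can only win items priced above your value, and lowering it can only forfeit items priced below.

£373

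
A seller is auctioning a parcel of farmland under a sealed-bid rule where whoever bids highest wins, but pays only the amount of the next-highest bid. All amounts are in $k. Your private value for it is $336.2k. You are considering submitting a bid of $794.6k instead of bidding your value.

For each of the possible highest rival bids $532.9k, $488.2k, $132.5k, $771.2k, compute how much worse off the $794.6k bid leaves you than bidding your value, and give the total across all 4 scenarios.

$783.7k

The deviation costs you only when the competing bid falls strictly between $336.2k and $794.6k; elsewhere both bids give the same outcome.
$532.9k: truthful payoff $0k, deviation payoff −$196.7k → loss $196.7k.
$488.2k: truthful payoff $0k, deviation payoff −$152k → loss $152k.
$132.5k: outcomes coincide → loss $0k.
$771.2k: truthful payoff $0k, deviation payoff −$435k → loss $435k.
Total loss = $196.7k + $152k + $435k = $783.7k.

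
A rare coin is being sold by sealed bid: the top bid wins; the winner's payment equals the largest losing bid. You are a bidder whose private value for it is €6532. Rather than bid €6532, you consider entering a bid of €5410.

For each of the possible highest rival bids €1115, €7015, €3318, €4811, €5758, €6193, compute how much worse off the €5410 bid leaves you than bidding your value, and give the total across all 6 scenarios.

The deviation costs you only when the competing bid falls strictly between €5410 and €6532; elsewhere both bids give the same outcome.
€1115: outcomes coincide → loss €0.
€7015: outcomes coincide → loss €0.
€3318: outcomes coincide → loss €0.
€4811: outcomes coincide → loss €0.
€5758: truthful payoff €774, deviation payoff €0 → loss €774.
€6193: truthful payoff €339, deviation payoff €0 → loss €339.
Total loss = €774 + €339 = €1113.
In a second-price auction your bid sets only whether you win, not what you pay, so bidding your true value is weakly dominant.

€1113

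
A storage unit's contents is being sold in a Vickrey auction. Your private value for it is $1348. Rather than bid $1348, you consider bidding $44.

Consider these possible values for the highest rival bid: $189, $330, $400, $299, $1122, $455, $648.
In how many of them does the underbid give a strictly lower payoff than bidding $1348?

7

The deviation hurts exactly when the highest competing bid lies strictly between $44 and $1348 — underbidding then forfeits a profitable win.
$189: inside the interval → strictly worse (loss $1159).
$330: inside the interval → strictly worse (loss $1018).
$400: inside the interval → strictly worse (loss $948).
$299: inside the interval → strictly worse (loss $1049).
$1122: inside the interval → strictly worse (loss $226).
$455: inside the interval → strictly worse (loss $893).
$648: inside the interval → strictly worse (loss $700).
Count: 7.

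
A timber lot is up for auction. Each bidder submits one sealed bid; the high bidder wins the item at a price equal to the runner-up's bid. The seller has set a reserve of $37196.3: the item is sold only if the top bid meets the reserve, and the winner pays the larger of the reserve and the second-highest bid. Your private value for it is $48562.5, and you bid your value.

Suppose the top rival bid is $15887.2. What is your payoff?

$11366.2

Your bid $48562.5 is the highest and exceeds the reserve.
Price = max(second-highest bid, reserve) = max($15887.2, $37196.3) = $37196.3.
Payoff = $48562.5 − $37196.3 = $11366.2.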